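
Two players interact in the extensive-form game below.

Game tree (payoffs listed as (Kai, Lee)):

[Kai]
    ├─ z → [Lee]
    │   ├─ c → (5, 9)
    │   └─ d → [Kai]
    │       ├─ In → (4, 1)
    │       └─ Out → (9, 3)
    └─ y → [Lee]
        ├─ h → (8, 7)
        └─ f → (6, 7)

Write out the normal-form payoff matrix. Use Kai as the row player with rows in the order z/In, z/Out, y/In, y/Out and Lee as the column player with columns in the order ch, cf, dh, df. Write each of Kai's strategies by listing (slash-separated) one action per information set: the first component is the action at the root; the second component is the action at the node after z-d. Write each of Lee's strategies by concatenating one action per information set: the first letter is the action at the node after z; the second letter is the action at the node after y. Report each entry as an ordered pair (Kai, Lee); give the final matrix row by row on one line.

z/In: (5,9) (5,9) (4,1) (4,1) | z/Out: (5,9) (5,9) (9,3) (9,3) | y/In: (8,7) (6,7) (8,7) (6,7) | y/Out: (8,7) (6,7) (8,7) (6,7)

            ch       cf       dh       df
 z/In    (5,9)    (5,9)    (4,1)    (4,1)
z/Out    (5,9)    (5,9)    (9,3)    (9,3)
 y/In    (8,7)    (6,7)    (8,7)    (6,7)
y/Out    (8,7)    (6,7)    (8,7)    (6,7)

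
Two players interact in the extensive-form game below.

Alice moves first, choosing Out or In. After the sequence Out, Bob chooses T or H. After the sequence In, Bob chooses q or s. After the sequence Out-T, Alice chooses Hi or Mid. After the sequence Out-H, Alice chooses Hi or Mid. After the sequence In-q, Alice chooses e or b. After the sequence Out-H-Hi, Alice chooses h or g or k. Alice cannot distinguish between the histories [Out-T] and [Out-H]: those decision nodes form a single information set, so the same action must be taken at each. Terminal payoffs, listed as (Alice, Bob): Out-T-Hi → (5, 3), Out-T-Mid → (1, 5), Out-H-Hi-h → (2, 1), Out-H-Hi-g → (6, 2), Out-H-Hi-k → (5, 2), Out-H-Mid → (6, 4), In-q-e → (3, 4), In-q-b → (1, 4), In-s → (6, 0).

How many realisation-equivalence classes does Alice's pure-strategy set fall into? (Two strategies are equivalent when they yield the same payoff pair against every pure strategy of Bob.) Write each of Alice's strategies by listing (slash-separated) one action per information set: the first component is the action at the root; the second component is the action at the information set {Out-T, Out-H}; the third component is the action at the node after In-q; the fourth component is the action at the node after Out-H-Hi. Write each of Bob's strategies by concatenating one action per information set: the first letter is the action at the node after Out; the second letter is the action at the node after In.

Alice has 24 pure strategies: Out/Hi/e/h, Out/Hi/e/g, Out/Hi/e/k, Out/Hi/b/h, Out/Hi/b/g, Out/Hi/b/k, Out/Mid/e/h, Out/Mid/e/g, Out/Mid/e/k, Out/Mid/b/h, Out/Mid/b/g, Out/Mid/b/k, In/Hi/e/h, In/Hi/e/g, In/Hi/e/k, In/Hi/b/h, In/Hi/b/g, In/Hi/b/k, In/Mid/e/h, In/Mid/e/g, In/Mid/e/k, In/Mid/b/h, In/Mid/b/g, In/Mid/b/k. Columns: Tq, Ts, Hq, Hs.
{Out/Hi/e/h, Out/Hi/b/h} → row (5,3) (5,3) (2,1) (2,1)
{Out/Hi/e/g, Out/Hi/b/g} → row (5,3) (5,3) (6,2) (6,2)
{Out/Hi/e/k, Out/Hi/b/k} → row (5,3) (5,3) (5,2) (5,2)
{Out/Mid/e/h, Out/Mid/e/g, Out/Mid/e/k, Out/Mid/b/h, Out/Mid/b/g, Out/Mid/b/k} → row (1,5) (1,5) (6,4) (6,4)
{In/Hi/e/h, In/Hi/e/g, In/Hi/e/k, In/Mid/e/h, In/Mid/e/g, In/Mid/e/k} → row (3,4) (6,0) (3,4) (6,0)
{In/Hi/b/h, In/Hi/b/g, In/Hi/b/k, In/Mid/b/h, In/Mid/b/g, In/Mid/b/k} → row (1,4) (6,0) (1,4) (6,0)
That's 6 distinct rows out of 24 strategies.

6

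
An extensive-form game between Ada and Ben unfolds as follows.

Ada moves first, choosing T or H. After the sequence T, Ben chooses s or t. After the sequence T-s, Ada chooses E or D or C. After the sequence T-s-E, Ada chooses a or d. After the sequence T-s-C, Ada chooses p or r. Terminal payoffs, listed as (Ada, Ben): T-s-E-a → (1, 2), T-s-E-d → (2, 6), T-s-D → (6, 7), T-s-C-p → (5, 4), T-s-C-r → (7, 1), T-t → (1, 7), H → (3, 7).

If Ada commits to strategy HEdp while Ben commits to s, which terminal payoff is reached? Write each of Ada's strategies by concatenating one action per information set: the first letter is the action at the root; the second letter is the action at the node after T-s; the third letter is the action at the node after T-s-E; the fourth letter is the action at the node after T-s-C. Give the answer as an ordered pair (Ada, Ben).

(3, 7)

Trace the play path from the root:
  Ada plays H
→ terminal payoff (3, 7).
(Ada's choice at the node after T-s is never reached on this path, so it doesn't affect the outcome.)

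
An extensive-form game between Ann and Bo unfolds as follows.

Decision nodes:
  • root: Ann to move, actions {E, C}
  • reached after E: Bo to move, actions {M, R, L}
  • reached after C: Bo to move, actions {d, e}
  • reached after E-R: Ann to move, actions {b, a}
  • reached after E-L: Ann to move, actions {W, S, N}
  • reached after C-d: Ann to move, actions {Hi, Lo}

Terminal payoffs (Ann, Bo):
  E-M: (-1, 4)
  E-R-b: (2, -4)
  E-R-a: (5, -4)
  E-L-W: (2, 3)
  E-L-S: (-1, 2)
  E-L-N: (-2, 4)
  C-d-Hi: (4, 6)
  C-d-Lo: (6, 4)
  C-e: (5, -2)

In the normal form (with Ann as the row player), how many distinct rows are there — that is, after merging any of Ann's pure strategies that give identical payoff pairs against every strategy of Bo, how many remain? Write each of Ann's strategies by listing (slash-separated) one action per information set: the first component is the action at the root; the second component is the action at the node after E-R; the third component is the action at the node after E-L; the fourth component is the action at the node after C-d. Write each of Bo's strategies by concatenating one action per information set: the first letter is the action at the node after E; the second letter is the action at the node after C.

8

Ann has 24 pure strategies: E/b/W/Hi, E/b/W/Lo, E/b/S/Hi, E/b/S/Lo, E/b/N/Hi, E/b/N/Lo, E/a/W/Hi, E/a/W/Lo, E/a/S/Hi, E/a/S/Lo, E/a/N/Hi, E/a/N/Lo, C/b/W/Hi, C/b/W/Lo, C/b/S/Hi, C/b/S/Lo, C/b/N/Hi, C/b/N/Lo, C/a/W/Hi, C/a/W/Lo, C/a/S/Hi, C/a/S/Lo, C/a/N/Hi, C/a/N/Lo. Columns: Md, Me, Rd, Re, Ld, Le.
{E/b/W/Hi, E/b/W/Lo} → row (-1,4) (-1,4) (2,-4) (2,-4) (2,3) (2,3)
{E/b/S/Hi, E/b/S/Lo} → row (-1,4) (-1,4) (2,-4) (2,-4) (-1,2) (-1,2)
{E/b/N/Hi, E/b/N/Lo} → row (-1,4) (-1,4) (2,-4) (2,-4) (-2,4) (-2,4)
{E/a/W/Hi, E/a/W/Lo} → row (-1,4) (-1,4) (5,-4) (5,-4) (2,3) (2,3)
{E/a/S/Hi, E/a/S/Lo} → row (-1,4) (-1,4) (5,-4) (5,-4) (-1,2) (-1,2)
{E/a/N/Hi, E/a/N/Lo} → row (-1,4) (-1,4) (5,-4) (5,-4) (-2,4) (-2,4)
{C/b/W/Hi, C/b/S/Hi, C/b/N/Hi, C/a/W/Hi, C/a/S/Hi, C/a/N/Hi} → row (4,6) (5,-2) (4,6) (5,-2) (4,6) (5,-2)
{C/b/W/Lo, C/b/S/Lo, C/b/N/Lo, C/a/W/Lo, C/a/S/Lo, C/a/N/Lo} → row (6,4) (5,-2) (6,4) (5,-2) (6,4) (5,-2)
That's 8 distinct rows out of 24 strategies.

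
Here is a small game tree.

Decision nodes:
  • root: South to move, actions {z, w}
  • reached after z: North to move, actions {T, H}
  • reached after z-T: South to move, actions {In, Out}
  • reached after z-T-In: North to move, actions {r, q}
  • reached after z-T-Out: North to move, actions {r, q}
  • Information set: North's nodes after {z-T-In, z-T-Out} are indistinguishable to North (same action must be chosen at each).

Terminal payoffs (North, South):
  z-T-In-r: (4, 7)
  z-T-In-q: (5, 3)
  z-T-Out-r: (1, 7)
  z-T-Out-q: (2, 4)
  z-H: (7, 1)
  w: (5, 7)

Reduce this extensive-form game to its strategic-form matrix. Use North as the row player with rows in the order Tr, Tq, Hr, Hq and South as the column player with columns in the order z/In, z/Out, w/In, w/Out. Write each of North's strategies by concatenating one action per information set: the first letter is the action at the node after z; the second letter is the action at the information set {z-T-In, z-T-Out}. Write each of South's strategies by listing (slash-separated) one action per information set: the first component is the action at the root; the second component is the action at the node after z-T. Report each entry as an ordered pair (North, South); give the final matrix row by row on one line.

Tr: (4,7) (1,7) (5,7) (5,7) | Tq: (5,3) (2,4) (5,7) (5,7) | Hr: (7,1) (7,1) (5,7) (5,7) | Hq: (7,1) (7,1) (5,7) (5,7)

Row Tr: z/In→(4,7), z/Out→(1,7), w/In→(5,7), w/Out→(5,7)
Row Tq: z/In→(5,3), z/Out→(2,4), w/In→(5,7), w/Out→(5,7)
Row Hr: z/In→(7,1), z/Out→(7,1), w/In→(5,7), w/Out→(5,7)
Row Hq: z/In→(7,1), z/Out→(7,1), w/In→(5,7), w/Out→(5,7)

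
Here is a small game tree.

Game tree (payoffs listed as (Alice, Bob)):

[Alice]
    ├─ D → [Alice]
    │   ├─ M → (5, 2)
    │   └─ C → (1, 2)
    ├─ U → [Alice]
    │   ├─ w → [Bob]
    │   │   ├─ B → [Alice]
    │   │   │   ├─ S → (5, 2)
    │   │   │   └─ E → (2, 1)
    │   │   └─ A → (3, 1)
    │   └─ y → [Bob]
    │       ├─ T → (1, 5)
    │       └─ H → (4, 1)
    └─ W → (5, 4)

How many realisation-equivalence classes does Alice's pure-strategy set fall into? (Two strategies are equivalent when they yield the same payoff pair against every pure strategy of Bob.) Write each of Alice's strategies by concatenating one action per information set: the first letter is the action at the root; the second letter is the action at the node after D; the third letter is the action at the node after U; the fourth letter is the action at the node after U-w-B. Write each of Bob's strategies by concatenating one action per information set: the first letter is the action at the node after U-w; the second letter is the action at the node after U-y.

Alice has 24 pure strategies: DMwS, DMwE, DMyS, DMyE, DCwS, DCwE, DCyS, DCyE, UMwS, UMwE, UMyS, UMyE, UCwS, UCwE, UCyS, UCyE, WMwS, WMwE, WMyS, WMyE, WCwS, WCwE, WCyS, WCyE. Columns: BT, BH, AT, AH.
{DMwS, DMwE, DMyS, DMyE} → row (5,2) (5,2) (5,2) (5,2)
{DCwS, DCwE, DCyS, DCyE} → row (1,2) (1,2) (1,2) (1,2)
{UMwS, UCwS} → row (5,2) (5,2) (3,1) (3,1)
{UMwE, UCwE} → row (2,1) (2,1) (3,1) (3,1)
{UMyS, UMyE, UCyS, UCyE} → row (1,5) (4,1) (1,5) (4,1)
{WMwS, WMwE, WMyS, WMyE, WCwS, WCwE, WCyS, WCyE} → row (5,4) (5,4) (5,4) (5,4)
That's 6 distinct rows out of 24 strategies.

6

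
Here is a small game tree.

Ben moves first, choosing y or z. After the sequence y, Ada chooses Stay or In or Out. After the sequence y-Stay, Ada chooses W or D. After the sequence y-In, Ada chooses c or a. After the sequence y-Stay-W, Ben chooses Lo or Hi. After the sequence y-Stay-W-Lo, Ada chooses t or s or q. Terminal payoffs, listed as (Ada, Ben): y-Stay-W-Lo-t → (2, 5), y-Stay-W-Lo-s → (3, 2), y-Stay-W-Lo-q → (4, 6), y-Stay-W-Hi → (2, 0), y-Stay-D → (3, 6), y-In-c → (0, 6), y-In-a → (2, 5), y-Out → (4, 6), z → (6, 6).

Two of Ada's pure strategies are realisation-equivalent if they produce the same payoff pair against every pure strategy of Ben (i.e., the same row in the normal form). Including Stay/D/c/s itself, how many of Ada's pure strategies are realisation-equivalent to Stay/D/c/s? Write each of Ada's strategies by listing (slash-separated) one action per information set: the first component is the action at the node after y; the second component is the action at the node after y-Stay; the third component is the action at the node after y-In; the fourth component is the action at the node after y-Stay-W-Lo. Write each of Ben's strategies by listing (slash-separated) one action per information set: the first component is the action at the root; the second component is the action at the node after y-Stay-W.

Row for Stay/D/c/s (columns y/Lo, y/Hi, z/Lo, z/Hi): (3,6) (3,6) (6,6) (6,6).
Under Stay/D/c/s, Ada's choice at the node after y-In and at the node after y-Stay-W-Lo can never be reached regardless of what Ben does, so varying those choices leaves every outcome unchanged.
Holding the reachable choices fixed and varying the unreachable ones freely already gives 2 × 3 = 6 equivalent strategies.
No other strategy reproduces this row, so those 6 are the full class: Stay/D/c/t, Stay/D/c/s, Stay/D/c/q, Stay/D/a/t, Stay/D/a/s, Stay/D/a/q.

6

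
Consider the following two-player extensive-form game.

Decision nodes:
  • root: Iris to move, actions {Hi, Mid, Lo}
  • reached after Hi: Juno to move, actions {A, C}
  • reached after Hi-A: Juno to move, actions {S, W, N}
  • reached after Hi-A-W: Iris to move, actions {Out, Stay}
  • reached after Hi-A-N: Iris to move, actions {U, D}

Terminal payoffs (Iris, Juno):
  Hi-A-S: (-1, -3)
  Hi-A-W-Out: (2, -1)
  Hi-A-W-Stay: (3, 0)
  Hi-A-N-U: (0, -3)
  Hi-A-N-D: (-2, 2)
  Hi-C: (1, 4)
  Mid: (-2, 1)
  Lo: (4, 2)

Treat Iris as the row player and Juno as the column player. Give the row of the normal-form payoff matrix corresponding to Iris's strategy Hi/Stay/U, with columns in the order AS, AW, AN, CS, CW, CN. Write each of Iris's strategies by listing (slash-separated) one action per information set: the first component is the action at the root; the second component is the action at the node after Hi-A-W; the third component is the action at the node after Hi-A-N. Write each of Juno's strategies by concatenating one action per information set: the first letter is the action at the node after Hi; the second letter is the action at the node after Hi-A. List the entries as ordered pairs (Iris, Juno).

vs AS: Iris plays Hi → Juno plays A at [Hi] → Juno plays S at [Hi-A] → (-1, -3)
vs AW: Iris plays Hi → Juno plays A at [Hi] → Juno plays W at [Hi-A] → Iris plays Stay at [Hi-A-W] → (3, 0)
vs AN: Iris plays Hi → Juno plays A at [Hi] → Juno plays N at [Hi-A] → Iris plays U at [Hi-A-N] → (0, -3)
vs CS: Iris plays Hi → Juno plays C at [Hi] → (1, 4)
vs CW: Iris plays Hi → Juno plays C at [Hi] → (1, 4)
vs CN: Iris plays Hi → Juno plays C at [Hi] → (1, 4)

(-1,-3) (3,0) (0,-3) (1,4) (1,4) (1,4)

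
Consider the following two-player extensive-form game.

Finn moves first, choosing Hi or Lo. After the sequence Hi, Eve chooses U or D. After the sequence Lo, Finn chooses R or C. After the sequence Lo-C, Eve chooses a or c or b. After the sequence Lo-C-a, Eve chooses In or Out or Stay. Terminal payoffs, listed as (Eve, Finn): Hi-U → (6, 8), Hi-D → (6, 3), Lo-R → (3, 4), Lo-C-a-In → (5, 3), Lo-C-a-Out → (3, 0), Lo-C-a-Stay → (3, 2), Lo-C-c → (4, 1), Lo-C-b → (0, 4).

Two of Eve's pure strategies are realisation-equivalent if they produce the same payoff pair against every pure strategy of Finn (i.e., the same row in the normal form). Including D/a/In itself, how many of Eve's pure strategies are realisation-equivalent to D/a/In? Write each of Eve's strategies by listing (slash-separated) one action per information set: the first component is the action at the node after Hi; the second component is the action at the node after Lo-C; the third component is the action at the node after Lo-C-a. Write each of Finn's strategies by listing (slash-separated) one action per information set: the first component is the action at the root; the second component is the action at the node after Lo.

1

Row for D/a/In (columns Hi/R, Hi/C, Lo/R, Lo/C): (6,3) (6,3) (3,4) (5,3).
Every one of Eve's information sets is on the play path for some reply by Finn when Eve follows D/a/In.
Changing the action at any of them therefore changes at least one column, so only D/a/In itself gives this row.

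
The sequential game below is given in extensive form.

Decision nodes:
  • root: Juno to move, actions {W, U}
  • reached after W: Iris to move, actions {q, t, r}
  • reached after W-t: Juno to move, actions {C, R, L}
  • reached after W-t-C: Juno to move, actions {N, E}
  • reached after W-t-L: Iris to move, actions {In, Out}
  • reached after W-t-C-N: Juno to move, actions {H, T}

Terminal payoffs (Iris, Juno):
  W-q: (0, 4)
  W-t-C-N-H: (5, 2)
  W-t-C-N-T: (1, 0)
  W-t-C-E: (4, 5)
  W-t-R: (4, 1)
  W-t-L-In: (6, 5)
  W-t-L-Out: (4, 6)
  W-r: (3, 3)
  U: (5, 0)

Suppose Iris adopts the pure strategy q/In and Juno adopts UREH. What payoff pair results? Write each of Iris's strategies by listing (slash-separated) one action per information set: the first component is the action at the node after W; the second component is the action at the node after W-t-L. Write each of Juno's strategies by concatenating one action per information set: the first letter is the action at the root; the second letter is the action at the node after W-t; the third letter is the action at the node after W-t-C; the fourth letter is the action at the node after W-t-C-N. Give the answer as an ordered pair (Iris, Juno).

(5, 0)

Trace the play path from the root:
  Juno plays U
→ terminal payoff (5, 0).
(Iris's choice at the node after W is never reached on this path, so it doesn't affect the outcome.)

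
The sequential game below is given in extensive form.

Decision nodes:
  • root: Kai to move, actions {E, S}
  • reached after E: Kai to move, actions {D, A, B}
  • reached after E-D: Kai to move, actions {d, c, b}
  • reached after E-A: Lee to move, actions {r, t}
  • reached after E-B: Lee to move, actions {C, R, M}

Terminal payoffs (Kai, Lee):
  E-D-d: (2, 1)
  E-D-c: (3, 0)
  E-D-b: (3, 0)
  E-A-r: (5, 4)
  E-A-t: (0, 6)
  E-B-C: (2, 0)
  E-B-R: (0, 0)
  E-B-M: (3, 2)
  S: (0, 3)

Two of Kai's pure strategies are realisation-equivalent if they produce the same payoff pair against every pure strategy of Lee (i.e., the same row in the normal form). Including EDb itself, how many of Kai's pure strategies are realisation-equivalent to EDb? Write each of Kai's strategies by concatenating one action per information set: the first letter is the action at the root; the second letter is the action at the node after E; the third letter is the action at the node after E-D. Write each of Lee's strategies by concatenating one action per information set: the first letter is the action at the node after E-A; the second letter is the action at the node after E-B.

Row for EDb (columns rC, rR, rM, tC, tR, tM): (3,0) (3,0) (3,0) (3,0) (3,0) (3,0).
Every one of Kai's information sets is on the play path for some reply by Lee when Kai follows EDb.
Even so, EDc happens to produce the same payoff in every column — so 2 strategies share this row.

2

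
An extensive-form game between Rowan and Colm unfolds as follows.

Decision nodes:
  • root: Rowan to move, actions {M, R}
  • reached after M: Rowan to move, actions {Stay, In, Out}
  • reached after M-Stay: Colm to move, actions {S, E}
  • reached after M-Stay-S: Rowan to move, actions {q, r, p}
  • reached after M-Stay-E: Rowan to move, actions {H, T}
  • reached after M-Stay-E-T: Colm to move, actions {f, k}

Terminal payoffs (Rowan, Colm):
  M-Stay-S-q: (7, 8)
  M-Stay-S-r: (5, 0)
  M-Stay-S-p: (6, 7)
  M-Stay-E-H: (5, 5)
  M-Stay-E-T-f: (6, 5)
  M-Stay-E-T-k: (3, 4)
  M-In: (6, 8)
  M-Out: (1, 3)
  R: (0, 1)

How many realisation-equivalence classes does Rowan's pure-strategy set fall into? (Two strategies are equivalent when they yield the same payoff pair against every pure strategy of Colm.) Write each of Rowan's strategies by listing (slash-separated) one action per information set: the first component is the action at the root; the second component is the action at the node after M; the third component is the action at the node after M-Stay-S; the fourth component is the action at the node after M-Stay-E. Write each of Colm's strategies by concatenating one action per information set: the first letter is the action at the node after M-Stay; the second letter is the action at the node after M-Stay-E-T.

Rowan has 36 pure strategies: M/Stay/q/H, M/Stay/q/T, M/Stay/r/H, M/Stay/r/T, M/Stay/p/H, M/Stay/p/T, M/In/q/H, M/In/q/T, M/In/r/H, M/In/r/T, M/In/p/H, M/In/p/T, M/Out/q/H, M/Out/q/T, M/Out/r/H, M/Out/r/T, M/Out/p/H, M/Out/p/T, R/Stay/q/H, R/Stay/q/T, R/Stay/r/H, R/Stay/r/T, R/Stay/p/H, R/Stay/p/T, R/In/q/H, R/In/q/T, R/In/r/H, R/In/r/T, R/In/p/H, R/In/p/T, R/Out/q/H, R/Out/q/T, R/Out/r/H, R/Out/r/T, R/Out/p/H, R/Out/p/T. Columns: Sf, Sk, Ef, Ek.
{M/Stay/q/H} → row (7,8) (7,8) (5,5) (5,5)
{M/Stay/q/T} → row (7,8) (7,8) (6,5) (3,4)
{M/Stay/r/H} → row (5,0) (5,0) (5,5) (5,5)
{M/Stay/r/T} → row (5,0) (5,0) (6,5) (3,4)
{M/Stay/p/H} → row (6,7) (6,7) (5,5) (5,5)
{M/Stay/p/T} → row (6,7) (6,7) (6,5) (3,4)
{M/In/q/H, M/In/q/T, M/In/r/H, M/In/r/T, M/In/p/H, M/In/p/T} → row (6,8) (6,8) (6,8) (6,8)
{M/Out/q/H, M/Out/q/T, M/Out/r/H, M/Out/r/T, M/Out/p/H, M/Out/p/T} → row (1,3) (1,3) (1,3) (1,3)
{R/Stay/q/H, R/Stay/q/T, R/Stay/r/H, R/Stay/r/T, R/Stay/p/H, R/Stay/p/T, R/In/q/H, R/In/q/T, R/In/r/H, R/In/r/T, R/In/p/H, R/In/p/T, R/Out/q/H, R/Out/q/T, R/Out/r/H, R/Out/r/T, R/Out/p/H, R/Out/p/T} → row (0,1) (0,1) (0,1) (0,1)
That's 9 distinct rows out of 36 strategies.

9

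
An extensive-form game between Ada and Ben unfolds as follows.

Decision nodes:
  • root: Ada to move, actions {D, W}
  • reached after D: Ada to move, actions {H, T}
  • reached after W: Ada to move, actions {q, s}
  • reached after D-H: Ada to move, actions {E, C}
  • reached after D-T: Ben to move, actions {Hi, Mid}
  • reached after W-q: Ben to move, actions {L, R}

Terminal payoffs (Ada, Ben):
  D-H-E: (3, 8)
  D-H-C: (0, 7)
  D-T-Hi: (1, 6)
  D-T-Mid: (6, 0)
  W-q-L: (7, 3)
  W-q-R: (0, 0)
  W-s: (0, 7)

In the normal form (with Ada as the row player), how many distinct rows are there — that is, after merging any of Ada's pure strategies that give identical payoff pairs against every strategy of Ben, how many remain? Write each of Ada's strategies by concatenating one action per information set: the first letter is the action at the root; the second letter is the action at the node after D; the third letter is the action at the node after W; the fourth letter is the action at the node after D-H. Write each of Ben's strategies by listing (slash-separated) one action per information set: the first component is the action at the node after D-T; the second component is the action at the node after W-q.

Ada has 16 pure strategies: DHqE, DHqC, DHsE, DHsC, DTqE, DTqC, DTsE, DTsC, WHqE, WHqC, WHsE, WHsC, WTqE, WTqC, WTsE, WTsC. Columns: Hi/L, Hi/R, Mid/L, Mid/R.
{DHqE, DHsE} → row (3,8) (3,8) (3,8) (3,8)
{DHqC, DHsC, WHsE, WHsC, WTsE, WTsC} → row (0,7) (0,7) (0,7) (0,7)
{DTqE, DTqC, DTsE, DTsC} → row (1,6) (1,6) (6,0) (6,0)
{WHqE, WHqC, WTqE, WTqC} → row (7,3) (0,0) (7,3) (0,0)
That's 4 distinct rows out of 16 strategies.

4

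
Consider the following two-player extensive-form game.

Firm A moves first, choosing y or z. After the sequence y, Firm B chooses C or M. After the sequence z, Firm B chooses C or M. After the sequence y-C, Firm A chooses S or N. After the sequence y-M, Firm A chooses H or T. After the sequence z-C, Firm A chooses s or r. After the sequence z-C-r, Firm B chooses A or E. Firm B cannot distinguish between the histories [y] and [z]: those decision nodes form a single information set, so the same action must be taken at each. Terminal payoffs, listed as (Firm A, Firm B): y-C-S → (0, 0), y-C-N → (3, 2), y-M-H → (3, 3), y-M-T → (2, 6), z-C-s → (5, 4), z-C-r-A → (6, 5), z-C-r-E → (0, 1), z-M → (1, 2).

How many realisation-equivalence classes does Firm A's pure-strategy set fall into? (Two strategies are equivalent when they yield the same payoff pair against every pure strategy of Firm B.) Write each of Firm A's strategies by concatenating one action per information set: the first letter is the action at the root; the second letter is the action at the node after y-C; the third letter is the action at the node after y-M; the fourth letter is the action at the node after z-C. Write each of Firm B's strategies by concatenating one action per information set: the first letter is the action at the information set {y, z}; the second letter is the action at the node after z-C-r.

6

Firm A has 16 pure strategies: ySHs, ySHr, ySTs, ySTr, yNHs, yNHr, yNTs, yNTr, zSHs, zSHr, zSTs, zSTr, zNHs, zNHr, zNTs, zNTr. Columns: CA, CE, MA, ME.
{ySHs, ySHr} → row (0,0) (0,0) (3,3) (3,3)
{ySTs, ySTr} → row (0,0) (0,0) (2,6) (2,6)
{yNHs, yNHr} → row (3,2) (3,2) (3,3) (3,3)
{yNTs, yNTr} → row (3,2) (3,2) (2,6) (2,6)
{zSHs, zSTs, zNHs, zNTs} → row (5,4) (5,4) (1,2) (1,2)
{zSHr, zSTr, zNHr, zNTr} → row (6,5) (0,1) (1,2) (1,2)
That's 6 distinct rows out of 16 strategies.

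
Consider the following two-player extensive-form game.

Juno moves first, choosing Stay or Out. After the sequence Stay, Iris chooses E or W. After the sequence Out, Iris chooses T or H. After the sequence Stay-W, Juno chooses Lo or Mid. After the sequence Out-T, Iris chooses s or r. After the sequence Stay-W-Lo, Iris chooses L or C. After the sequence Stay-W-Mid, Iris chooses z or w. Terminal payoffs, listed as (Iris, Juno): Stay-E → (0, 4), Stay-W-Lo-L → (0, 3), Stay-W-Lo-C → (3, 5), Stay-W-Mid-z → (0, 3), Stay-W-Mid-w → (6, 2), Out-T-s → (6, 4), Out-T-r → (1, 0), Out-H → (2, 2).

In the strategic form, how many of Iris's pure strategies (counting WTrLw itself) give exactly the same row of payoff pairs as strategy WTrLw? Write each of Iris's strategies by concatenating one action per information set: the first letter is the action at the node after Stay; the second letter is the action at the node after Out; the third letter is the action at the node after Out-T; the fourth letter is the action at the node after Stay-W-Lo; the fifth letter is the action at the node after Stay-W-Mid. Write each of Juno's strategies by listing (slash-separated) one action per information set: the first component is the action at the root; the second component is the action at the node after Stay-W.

1

Row for WTrLw (columns Stay/Lo, Stay/Mid, Out/Lo, Out/Mid): (0,3) (6,2) (1,0) (1,0).
Every one of Iris's information sets is on the play path for some reply by Juno when Iris follows WTrLw.
Changing the action at any of them therefore changes at least one column, so only WTrLw itself gives this row.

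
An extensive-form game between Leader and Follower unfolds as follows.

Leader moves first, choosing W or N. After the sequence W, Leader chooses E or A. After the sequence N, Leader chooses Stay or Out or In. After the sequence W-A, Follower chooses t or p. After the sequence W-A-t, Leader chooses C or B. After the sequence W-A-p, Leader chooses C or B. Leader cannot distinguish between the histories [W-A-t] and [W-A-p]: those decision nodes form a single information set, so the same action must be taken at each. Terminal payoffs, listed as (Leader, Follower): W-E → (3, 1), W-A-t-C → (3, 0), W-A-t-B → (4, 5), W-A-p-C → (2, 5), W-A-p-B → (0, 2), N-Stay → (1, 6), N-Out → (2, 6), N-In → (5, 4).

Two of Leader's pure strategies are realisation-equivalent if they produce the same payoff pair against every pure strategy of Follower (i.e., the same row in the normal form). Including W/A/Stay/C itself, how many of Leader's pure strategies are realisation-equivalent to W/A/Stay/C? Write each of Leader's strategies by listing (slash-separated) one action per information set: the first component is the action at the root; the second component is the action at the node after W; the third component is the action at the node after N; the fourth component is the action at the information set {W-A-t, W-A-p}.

3

Row for W/A/Stay/C (columns t, p): (3,0) (2,5).
Under W/A/Stay/C, Leader's choice at the node after N can never be reached regardless of what Follower does, so varying those choices leaves every outcome unchanged.
Holding the reachable choices fixed and varying the unreachable one freely already gives 3 equivalent strategies.
No other strategy reproduces this row, so those 3 are the full class: W/A/Stay/C, W/A/Out/C, W/A/In/C.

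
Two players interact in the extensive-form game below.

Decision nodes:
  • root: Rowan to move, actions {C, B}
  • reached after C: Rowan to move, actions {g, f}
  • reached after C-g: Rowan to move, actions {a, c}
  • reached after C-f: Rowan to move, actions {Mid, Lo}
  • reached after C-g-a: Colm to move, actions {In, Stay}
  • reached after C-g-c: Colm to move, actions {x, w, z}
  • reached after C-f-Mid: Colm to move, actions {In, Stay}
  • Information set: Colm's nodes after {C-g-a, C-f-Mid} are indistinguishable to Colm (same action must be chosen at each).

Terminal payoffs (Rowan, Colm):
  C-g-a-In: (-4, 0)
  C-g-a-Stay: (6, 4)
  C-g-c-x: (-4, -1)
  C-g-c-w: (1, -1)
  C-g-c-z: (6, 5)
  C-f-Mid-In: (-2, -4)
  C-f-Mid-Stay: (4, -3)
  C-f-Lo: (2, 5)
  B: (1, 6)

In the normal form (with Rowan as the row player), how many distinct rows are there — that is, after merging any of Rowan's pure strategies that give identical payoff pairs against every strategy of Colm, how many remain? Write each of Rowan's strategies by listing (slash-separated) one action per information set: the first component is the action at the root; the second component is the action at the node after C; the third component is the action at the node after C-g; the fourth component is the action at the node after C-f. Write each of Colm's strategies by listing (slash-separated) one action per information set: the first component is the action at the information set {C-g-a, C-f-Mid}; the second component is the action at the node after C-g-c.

5

Rowan has 16 pure strategies: C/g/a/Mid, C/g/a/Lo, C/g/c/Mid, C/g/c/Lo, C/f/a/Mid, C/f/a/Lo, C/f/c/Mid, C/f/c/Lo, B/g/a/Mid, B/g/a/Lo, B/g/c/Mid, B/g/c/Lo, B/f/a/Mid, B/f/a/Lo, B/f/c/Mid, B/f/c/Lo. Columns: In/x, In/w, In/z, Stay/x, Stay/w, Stay/z.
{C/g/a/Mid, C/g/a/Lo} → row (-4,0) (-4,0) (-4,0) (6,4) (6,4) (6,4)
{C/g/c/Mid, C/g/c/Lo} → row (-4,-1) (1,-1) (6,5) (-4,-1) (1,-1) (6,5)
{C/f/a/Mid, C/f/c/Mid} → row (-2,-4) (-2,-4) (-2,-4) (4,-3) (4,-3) (4,-3)
{C/f/a/Lo, C/f/c/Lo} → row (2,5) (2,5) (2,5) (2,5) (2,5) (2,5)
{B/g/a/Mid, B/g/a/Lo, B/g/c/Mid, B/g/c/Lo, B/f/a/Mid, B/f/a/Lo, B/f/c/Mid, B/f/c/Lo} → row (1,6) (1,6) (1,6) (1,6) (1,6) (1,6)
That's 5 distinct rows out of 16 strategies.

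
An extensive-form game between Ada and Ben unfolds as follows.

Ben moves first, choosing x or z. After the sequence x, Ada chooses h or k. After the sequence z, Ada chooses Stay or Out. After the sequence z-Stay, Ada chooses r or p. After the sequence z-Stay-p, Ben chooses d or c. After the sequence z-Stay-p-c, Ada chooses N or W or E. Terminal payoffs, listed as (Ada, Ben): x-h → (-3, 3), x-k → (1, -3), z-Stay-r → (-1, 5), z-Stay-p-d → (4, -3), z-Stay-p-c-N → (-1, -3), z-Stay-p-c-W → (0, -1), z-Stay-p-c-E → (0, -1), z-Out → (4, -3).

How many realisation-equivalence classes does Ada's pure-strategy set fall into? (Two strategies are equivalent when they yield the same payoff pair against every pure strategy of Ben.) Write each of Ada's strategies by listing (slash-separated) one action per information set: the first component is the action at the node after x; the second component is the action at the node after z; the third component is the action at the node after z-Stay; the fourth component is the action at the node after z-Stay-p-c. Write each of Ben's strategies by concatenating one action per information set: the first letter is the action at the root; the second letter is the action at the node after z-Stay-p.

8

Ada has 24 pure strategies: h/Stay/r/N, h/Stay/r/W, h/Stay/r/E, h/Stay/p/N, h/Stay/p/W, h/Stay/p/E, h/Out/r/N, h/Out/r/W, h/Out/r/E, h/Out/p/N, h/Out/p/W, h/Out/p/E, k/Stay/r/N, k/Stay/r/W, k/Stay/r/E, k/Stay/p/N, k/Stay/p/W, k/Stay/p/E, k/Out/r/N, k/Out/r/W, k/Out/r/E, k/Out/p/N, k/Out/p/W, k/Out/p/E. Columns: xd, xc, zd, zc.
{h/Stay/r/N, h/Stay/r/W, h/Stay/r/E} → row (-3,3) (-3,3) (-1,5) (-1,5)
{h/Stay/p/N} → row (-3,3) (-3,3) (4,-3) (-1,-3)
{h/Stay/p/W, h/Stay/p/E} → row (-3,3) (-3,3) (4,-3) (0,-1)
{h/Out/r/N, h/Out/r/W, h/Out/r/E, h/Out/p/N, h/Out/p/W, h/Out/p/E} → row (-3,3) (-3,3) (4,-3) (4,-3)
{k/Stay/r/N, k/Stay/r/W, k/Stay/r/E} → row (1,-3) (1,-3) (-1,5) (-1,5)
{k/Stay/p/N} → row (1,-3) (1,-3) (4,-3) (-1,-3)
{k/Stay/p/W, k/Stay/p/E} → row (1,-3) (1,-3) (4,-3) (0,-1)
{k/Out/r/N, k/Out/r/W, k/Out/r/E, k/Out/p/N, k/Out/p/W, k/Out/p/E} → row (1,-3) (1,-3) (4,-3) (4,-3)
That's 8 distinct rows out of 24 strategies.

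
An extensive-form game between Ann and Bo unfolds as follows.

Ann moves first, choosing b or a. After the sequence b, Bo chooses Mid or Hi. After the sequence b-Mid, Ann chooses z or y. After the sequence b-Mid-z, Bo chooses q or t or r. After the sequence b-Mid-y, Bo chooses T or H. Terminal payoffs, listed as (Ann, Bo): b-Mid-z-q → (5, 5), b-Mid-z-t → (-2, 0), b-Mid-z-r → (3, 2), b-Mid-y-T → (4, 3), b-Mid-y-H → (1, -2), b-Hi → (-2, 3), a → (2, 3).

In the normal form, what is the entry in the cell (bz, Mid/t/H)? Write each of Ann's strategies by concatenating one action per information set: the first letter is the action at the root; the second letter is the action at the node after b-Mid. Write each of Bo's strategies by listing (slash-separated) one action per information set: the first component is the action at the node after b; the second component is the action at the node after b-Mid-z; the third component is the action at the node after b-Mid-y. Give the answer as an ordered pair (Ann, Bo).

(-2, 0)

Trace the play path from the root:
  Ann plays b
  Bo plays Mid at [b]
  Ann plays z at [b-Mid]
  Bo plays t at [b-Mid-z]
→ terminal payoff (-2, 0).
(Bo's choice at the node after b-Mid-y is never reached on this path, so it doesn't affect the outcome.)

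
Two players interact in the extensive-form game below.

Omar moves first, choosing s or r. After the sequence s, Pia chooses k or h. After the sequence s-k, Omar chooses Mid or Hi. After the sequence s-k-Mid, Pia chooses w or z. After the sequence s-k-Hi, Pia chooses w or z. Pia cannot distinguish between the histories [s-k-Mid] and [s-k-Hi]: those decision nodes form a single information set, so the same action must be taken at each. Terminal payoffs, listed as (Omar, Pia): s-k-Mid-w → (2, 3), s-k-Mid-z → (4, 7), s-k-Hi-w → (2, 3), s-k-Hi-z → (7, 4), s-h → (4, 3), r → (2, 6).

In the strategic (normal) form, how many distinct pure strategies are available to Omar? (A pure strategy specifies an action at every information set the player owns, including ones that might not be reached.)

4

Omar owns the root with actions {s, r} — two choices.
Omar owns the node after s-k with actions {Mid, Hi} — two choices.
A pure strategy fixes one action at each information set independently, so the count is the product 2 × 2 = 4.
(For reference, Pia has 4 pure strategies, giving a 4×4 normal-form matrix.)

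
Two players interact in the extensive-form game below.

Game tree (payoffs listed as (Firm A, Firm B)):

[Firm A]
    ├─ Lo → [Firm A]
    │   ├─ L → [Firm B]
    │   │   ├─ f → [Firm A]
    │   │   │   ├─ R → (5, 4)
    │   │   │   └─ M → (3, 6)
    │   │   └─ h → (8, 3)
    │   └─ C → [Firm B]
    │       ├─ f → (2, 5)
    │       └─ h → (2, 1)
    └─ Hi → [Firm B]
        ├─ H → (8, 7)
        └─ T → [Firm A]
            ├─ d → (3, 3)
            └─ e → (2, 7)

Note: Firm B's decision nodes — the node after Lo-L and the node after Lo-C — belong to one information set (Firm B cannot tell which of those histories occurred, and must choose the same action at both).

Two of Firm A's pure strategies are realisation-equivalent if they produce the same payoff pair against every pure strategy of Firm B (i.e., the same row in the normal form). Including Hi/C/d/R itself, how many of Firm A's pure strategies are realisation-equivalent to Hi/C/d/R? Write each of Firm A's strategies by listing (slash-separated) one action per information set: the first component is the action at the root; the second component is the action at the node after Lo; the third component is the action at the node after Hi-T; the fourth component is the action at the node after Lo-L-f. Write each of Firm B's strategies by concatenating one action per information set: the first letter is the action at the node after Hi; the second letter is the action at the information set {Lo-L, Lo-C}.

4

Row for Hi/C/d/R (columns Hf, Hh, Tf, Th): (8,7) (8,7) (3,3) (3,3).
Under Hi/C/d/R, Firm A's choice at the node after Lo and at the node after Lo-L-f can never be reached regardless of what Firm B does, so varying those choices leaves every outcome unchanged.
Holding the reachable choices fixed and varying the unreachable ones freely already gives 2 × 2 = 4 equivalent strategies.
No other strategy reproduces this row, so those 4 are the full class: Hi/L/d/R, Hi/L/d/M, Hi/C/d/R, Hi/C/d/M.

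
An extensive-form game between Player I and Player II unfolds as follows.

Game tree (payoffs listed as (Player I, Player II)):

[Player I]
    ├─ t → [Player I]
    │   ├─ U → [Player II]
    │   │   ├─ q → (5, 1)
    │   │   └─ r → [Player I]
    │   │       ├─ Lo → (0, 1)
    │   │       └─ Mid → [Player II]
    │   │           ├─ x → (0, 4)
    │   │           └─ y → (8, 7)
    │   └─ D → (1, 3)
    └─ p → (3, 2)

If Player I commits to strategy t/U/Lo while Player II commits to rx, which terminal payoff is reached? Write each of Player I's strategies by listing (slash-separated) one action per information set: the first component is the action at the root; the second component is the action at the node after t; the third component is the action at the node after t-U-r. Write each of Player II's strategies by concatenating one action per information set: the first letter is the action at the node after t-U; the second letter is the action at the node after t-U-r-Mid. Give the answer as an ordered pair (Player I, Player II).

Trace the play path from the root:
  Player I plays t
  Player I plays U at [t]
  Player II plays r at [t-U]
  Player I plays Lo at [t-U-r]
→ terminal payoff (0, 1).
(Player II's choice at the node after t-U-r-Mid is never reached on this path, so it doesn't affect the outcome.)

(0, 1)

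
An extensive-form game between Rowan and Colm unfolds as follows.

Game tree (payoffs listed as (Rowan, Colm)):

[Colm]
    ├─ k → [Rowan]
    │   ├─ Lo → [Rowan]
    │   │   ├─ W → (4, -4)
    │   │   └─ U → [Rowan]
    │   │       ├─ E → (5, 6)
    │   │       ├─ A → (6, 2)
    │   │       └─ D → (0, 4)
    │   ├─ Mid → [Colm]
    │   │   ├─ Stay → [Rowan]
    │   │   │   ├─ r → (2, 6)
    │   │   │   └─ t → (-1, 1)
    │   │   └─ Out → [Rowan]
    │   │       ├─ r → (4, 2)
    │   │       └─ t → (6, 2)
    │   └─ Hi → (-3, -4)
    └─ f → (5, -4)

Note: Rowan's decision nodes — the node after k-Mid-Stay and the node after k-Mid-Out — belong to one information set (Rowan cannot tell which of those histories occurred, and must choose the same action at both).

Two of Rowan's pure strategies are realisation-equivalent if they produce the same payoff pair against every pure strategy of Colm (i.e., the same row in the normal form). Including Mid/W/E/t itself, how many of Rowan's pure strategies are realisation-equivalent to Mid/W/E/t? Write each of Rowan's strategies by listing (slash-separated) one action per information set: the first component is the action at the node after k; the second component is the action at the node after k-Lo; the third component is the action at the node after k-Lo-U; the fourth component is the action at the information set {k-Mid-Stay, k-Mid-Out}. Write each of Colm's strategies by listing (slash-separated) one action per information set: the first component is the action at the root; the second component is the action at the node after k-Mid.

Row for Mid/W/E/t (columns k/Stay, k/Out, f/Stay, f/Out): (-1,1) (6,2) (5,-4) (5,-4).
Under Mid/W/E/t, Rowan's choice at the node after k-Lo and at the node after k-Lo-U can never be reached regardless of what Colm does, so varying those choices leaves every outcome unchanged.
Holding the reachable choices fixed and varying the unreachable ones freely already gives 2 × 3 = 6 equivalent strategies.
No other strategy reproduces this row, so those 6 are the full class: Mid/W/E/t, Mid/W/A/t, Mid/W/D/t, Mid/U/E/t, Mid/U/A/t, Mid/U/D/t.

6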